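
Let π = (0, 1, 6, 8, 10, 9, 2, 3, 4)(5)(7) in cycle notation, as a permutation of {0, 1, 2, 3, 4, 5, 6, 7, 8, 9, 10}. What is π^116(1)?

0

1 lies in the 9-cycle (0, 1, 6, 8, 10, 9, 2, 3, 4).
On a 9-cycle, π^9 is the identity, so π^116 = π^8 there (116 ≡ 8 mod 9).
Stepping 8 places around the cycle: 1 → 6 → 8 → 10 → 9 → 2 → 3 → 4 → 0.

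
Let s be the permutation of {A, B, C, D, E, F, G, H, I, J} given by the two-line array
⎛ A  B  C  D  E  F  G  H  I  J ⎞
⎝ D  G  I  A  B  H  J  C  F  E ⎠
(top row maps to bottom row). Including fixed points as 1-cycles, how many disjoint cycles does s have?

The cycle decomposition is (A, D)(B, G, J, E)(C, I, F, H), which has 3 cycles (counting 1-cycles).

3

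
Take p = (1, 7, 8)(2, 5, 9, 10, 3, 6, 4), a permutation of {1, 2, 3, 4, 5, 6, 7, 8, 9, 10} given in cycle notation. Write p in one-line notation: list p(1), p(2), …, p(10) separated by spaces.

Each element maps to the next entry in its cycle (wrapping to the front): 1↦7, 2↦5, 3↦6, 4↦2, 5↦9, 6↦4, 7↦8, 8↦1, 9↦10, 10↦3.
Listing these in domain order gives 7 5 6 2 9 4 8 1 10 3.

7 5 6 2 9 4 8 1 10 3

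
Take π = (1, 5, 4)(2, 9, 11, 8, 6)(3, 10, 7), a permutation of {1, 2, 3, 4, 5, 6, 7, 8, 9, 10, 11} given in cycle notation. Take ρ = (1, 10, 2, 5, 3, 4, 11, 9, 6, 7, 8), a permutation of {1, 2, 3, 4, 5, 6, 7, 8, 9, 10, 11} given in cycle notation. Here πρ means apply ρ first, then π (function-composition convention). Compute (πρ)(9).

2

(πρ)(9) = π(ρ(9)). ρ(9) = 6, then π(6) = 2. So (πρ)(9) = 2.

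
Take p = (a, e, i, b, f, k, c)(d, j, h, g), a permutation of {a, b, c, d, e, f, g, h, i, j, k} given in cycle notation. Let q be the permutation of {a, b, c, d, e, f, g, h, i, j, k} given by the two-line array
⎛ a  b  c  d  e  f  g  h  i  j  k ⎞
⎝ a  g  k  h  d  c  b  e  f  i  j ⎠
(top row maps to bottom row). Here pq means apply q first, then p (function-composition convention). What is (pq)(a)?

First apply q: q(a) = a, then p(a) = e. Thus (pq)(a) = e.

e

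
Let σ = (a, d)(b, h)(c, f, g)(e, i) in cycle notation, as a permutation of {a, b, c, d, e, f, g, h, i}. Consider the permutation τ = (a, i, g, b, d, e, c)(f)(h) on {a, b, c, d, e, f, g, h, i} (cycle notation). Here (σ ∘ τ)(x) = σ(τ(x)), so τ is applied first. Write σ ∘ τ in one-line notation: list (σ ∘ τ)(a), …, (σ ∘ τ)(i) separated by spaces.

e a d i f g h b c

(σ ∘ τ)(x) = σ(τ(x)). Computing each image: σ(τ(a)) = σ(i) = e, σ(τ(b)) = σ(d) = a, σ(τ(c)) = σ(a) = d, σ(τ(d)) = σ(e) = i, σ(τ(e)) = σ(c) = f, σ(τ(f)) = σ(f) = g, σ(τ(g)) = σ(b) = h, σ(τ(h)) = σ(h) = b, σ(τ(i)) = σ(g) = c.
Hence σ ∘ τ = [e a d i f g h b c].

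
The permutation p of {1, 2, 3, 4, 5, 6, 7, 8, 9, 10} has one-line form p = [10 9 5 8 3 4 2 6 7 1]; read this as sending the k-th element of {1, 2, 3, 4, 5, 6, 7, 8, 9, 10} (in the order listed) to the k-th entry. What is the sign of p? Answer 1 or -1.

1

In disjoint-cycle form the cycle lengths are 3, 3, 2, 2.
A cycle is odd iff its length is even; p has 2 even-length cycles, so sgn(p) = (−1)^2 and p is even.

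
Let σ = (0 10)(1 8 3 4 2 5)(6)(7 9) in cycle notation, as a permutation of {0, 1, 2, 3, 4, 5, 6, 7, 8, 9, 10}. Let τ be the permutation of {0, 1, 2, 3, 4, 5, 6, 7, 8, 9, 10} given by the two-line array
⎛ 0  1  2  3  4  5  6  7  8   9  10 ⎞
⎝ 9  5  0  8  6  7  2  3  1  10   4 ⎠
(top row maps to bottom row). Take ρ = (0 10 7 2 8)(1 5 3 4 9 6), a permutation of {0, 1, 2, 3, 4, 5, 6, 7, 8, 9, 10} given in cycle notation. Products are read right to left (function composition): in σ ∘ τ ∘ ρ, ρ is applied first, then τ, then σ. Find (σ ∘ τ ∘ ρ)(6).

1

Apply the permutations in order: ρ(6) = 1, then τ(1) = 5, then σ(5) = 1. So (σ ∘ τ ∘ ρ)(6) = 1.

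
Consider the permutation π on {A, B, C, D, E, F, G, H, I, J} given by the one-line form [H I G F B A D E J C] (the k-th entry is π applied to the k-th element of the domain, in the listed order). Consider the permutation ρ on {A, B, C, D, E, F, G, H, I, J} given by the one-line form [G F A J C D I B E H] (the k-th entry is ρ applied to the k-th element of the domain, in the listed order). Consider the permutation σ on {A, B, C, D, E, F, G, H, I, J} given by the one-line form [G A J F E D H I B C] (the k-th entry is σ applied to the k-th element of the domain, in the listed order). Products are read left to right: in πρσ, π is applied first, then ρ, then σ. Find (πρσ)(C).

Chase C: π(C) = G; ρ(G) = I; σ(I) = B. Hence (πρσ)(C) = B.

B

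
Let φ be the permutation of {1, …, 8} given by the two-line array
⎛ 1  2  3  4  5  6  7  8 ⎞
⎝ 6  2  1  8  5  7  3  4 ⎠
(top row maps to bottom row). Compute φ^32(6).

Tracing 6 → 7 → … returns to 6 after 4 steps, so 6 lies in a 4-cycle (1 6 7 3).
Powers repeat with period 4 on this cycle, and 32 mod 4 = 0, so φ^32(6) = φ^0(6).
So φ^32(6) = 6.

6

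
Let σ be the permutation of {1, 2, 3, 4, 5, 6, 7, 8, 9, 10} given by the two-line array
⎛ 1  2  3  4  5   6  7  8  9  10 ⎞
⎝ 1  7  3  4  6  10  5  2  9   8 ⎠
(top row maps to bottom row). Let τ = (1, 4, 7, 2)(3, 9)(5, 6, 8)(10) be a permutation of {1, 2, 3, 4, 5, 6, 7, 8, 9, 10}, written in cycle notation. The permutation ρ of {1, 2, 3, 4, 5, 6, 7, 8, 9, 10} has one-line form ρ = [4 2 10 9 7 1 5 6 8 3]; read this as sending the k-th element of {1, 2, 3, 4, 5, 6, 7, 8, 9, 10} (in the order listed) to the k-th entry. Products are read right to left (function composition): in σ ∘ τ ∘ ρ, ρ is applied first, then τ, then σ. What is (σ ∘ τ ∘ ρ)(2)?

1

(σ ∘ τ ∘ ρ)(2) = σ(τ(ρ(2))). ρ(2) = 2, then τ(2) = 1, then σ(1) = 1, so the result is 1.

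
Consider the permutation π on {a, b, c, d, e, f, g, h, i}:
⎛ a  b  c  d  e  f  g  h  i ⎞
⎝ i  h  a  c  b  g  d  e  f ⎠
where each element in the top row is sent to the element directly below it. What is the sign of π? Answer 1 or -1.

In disjoint-cycle form the cycle lengths are 6, 3.
A cycle of length ℓ contributes ℓ−1 transpositions, so π is a product of 5 + 2 = 7 transpositions — odd.

-1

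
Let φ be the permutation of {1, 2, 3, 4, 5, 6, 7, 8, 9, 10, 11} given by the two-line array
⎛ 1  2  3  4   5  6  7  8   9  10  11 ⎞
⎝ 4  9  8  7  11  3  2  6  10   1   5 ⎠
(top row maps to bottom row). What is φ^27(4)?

9

Tracing 4 → 7 → … returns to 4 after 6 steps, so 4 lies in a 6-cycle (1, 4, 7, 2, 9, 10).
On a 6-cycle, φ^6 is the identity, so φ^27 = φ^3 there (27 ≡ 3 mod 6).
Stepping 3 places around the cycle: 4 → 7 → 2 → 9.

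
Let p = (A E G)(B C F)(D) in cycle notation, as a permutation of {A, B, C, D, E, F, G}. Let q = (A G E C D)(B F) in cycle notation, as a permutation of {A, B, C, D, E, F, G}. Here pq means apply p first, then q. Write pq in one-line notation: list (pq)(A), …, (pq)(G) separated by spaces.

C D B A E F G

Chase each element through p then q: A → E → C; B → C → D; C → F → B; D → D → A; E → G → E; F → B → F; G → A → G.
So pq in one-line form is C D B A E F G.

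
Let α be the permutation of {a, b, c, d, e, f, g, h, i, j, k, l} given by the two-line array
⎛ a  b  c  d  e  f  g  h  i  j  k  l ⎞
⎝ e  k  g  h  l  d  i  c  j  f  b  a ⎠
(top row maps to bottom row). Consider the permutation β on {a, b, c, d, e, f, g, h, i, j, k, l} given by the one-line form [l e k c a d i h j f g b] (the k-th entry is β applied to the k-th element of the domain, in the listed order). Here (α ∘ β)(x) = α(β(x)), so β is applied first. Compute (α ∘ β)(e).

e

First apply β: β(e) = a, then α(a) = e. Thus (α ∘ β)(e) = e.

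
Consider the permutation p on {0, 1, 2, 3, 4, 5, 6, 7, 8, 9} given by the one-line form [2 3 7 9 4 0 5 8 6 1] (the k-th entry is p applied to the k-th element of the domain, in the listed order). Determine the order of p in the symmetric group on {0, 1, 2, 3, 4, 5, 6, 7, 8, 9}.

6

The disjoint-cycle form of p has cycle lengths 6, 3, 1.
Since disjoint cycles commute, ord(p) = lcm(6, 3) = 6.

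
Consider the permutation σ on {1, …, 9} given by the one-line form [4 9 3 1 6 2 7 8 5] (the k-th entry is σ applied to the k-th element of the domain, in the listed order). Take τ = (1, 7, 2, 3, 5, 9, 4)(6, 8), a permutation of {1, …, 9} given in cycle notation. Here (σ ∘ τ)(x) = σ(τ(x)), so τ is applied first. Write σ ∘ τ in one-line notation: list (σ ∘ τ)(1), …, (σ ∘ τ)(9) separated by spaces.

7 3 6 4 5 8 9 2 1

(σ ∘ τ)(x) = σ(τ(x)). Computing each image: σ(τ(1)) = σ(7) = 7, σ(τ(2)) = σ(3) = 3, σ(τ(3)) = σ(5) = 6, σ(τ(4)) = σ(1) = 4, σ(τ(5)) = σ(9) = 5, σ(τ(6)) = σ(8) = 8, σ(τ(7)) = σ(2) = 9, σ(τ(8)) = σ(6) = 2, σ(τ(9)) = σ(4) = 1.
Hence σ ∘ τ = [7 3 6 4 5 8 9 2 1].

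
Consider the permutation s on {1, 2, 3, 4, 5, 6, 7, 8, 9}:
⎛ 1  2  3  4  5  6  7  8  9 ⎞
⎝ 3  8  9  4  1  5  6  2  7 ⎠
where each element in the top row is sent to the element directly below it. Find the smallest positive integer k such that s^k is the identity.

The disjoint-cycle form of s has cycle lengths 6, 2, 1.
The order of s is the least common multiple of its cycle lengths: lcm(6, 2) = 6.

6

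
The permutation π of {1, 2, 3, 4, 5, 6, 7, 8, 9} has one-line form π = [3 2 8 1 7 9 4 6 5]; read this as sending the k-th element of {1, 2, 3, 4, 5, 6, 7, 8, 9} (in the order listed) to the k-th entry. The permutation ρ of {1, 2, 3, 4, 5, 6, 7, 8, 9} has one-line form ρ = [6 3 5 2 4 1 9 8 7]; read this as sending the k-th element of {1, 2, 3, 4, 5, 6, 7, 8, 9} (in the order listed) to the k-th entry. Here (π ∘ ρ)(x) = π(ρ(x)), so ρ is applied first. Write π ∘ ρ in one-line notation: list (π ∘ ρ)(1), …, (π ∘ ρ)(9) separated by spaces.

Chase each element through ρ then π: 1 → 6 → 9; 2 → 3 → 8; 3 → 5 → 7; 4 → 2 → 2; 5 → 4 → 1; 6 → 1 → 3; 7 → 9 → 5; 8 → 8 → 6; 9 → 7 → 4.
So π ∘ ρ in one-line form is 9 8 7 2 1 3 5 6 4.

9 8 7 2 1 3 5 6 4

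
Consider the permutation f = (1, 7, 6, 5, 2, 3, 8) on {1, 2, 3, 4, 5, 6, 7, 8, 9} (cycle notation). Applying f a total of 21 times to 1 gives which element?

1

1 lies in the 7-cycle (1, 7, 6, 5, 2, 3, 8).
Since the cycle has length 7, f^21 acts on it the same as f^0 (21 mod 7 = 0).
So f^21(1) = 1.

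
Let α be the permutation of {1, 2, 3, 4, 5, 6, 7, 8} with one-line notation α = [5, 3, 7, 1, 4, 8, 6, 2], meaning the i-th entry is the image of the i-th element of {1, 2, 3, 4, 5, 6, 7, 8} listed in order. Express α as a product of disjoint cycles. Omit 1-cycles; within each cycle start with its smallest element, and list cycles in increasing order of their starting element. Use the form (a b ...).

(1 5 4)(2 3 7 6 8)

Start at 1 and follow images: 1 → 5 → 4 → 1, giving the cycle (1 5 4).
Repeating from the next unused element and collecting all non-trivial cycles gives (1 5 4)(2 3 7 6 8).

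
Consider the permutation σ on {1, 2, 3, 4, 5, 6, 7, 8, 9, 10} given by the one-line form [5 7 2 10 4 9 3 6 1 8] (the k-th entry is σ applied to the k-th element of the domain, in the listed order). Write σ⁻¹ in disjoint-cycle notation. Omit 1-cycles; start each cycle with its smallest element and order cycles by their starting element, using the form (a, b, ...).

First write σ in disjoint cycles: (1, 5, 4, 10, 8, 6, 9)(2, 7, 3).
Reversing each cycle (and rotating so the smallest element leads) gives σ⁻¹ = (1, 9, 6, 8, 10, 4, 5)(2, 3, 7).

(1, 9, 6, 8, 10, 4, 5)(2, 3, 7)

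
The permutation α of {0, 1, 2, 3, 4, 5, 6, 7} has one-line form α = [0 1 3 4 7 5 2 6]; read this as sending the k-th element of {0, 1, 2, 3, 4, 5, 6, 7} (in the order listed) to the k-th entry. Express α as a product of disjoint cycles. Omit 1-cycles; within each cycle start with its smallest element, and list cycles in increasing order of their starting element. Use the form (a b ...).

Start at 2 and follow images: 2 → 3 → 4 → 7 → 6 → 2, giving the cycle (2 3 4 7 6).
Continuing from each remaining unvisited element yields (2 3 4 7 6).

(2 3 4 7 6)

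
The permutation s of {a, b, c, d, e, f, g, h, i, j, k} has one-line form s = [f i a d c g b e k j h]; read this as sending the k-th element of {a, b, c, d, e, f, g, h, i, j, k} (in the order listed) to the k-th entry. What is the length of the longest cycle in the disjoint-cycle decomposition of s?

Decomposing into disjoint cycles gives (a f g b i k h e c); the longest has length 9.

9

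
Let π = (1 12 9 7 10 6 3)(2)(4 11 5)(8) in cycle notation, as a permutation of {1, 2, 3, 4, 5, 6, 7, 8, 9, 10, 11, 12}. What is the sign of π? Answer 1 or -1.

1

The cycle lengths are 7, 3, 1, 1.
A cycle is odd iff its length is even; π has 0 even-length cycles, so sgn(π) = (−1)^0 and π is even.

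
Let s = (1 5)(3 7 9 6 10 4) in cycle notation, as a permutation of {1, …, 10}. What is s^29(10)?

10 lies in the 6-cycle (3 7 9 6 10 4).
Powers repeat with period 6 on this cycle, and 29 mod 6 = 5, so s^29(10) = s^5(10).
Advancing 5 steps from 10: 10 → 4 → 3 → 7 → 9 → 6.

6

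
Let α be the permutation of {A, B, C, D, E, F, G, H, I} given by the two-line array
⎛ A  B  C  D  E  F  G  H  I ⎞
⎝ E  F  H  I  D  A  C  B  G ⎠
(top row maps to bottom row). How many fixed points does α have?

No element satisfies α(x) = x, so there are 0 fixed points.

0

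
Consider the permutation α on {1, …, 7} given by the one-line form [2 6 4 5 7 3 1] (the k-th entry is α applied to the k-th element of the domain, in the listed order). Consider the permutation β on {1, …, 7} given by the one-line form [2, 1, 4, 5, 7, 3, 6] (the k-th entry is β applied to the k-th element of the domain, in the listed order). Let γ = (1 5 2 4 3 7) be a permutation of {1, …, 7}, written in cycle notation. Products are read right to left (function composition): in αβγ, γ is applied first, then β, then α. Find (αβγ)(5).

2

Chase 5: γ(5) = 2; β(2) = 1; α(1) = 2. Hence (αβγ)(5) = 2.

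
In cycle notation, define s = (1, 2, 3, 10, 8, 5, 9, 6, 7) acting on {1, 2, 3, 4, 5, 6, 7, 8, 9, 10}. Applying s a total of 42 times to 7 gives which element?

7 lies in the 9-cycle (1, 2, 3, 10, 8, 5, 9, 6, 7).
Powers repeat with period 9 on this cycle, and 42 mod 9 = 6, so s^42(7) = s^6(7).
Advancing 6 steps from 7: 7 → 1 → 2 → 3 → 10 → 8 → 5.

5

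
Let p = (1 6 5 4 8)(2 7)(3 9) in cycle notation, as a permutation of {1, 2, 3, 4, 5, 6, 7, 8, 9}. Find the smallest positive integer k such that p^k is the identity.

10

The disjoint cycles have lengths 5, 2, 2.
The order is lcm(5, 2, 2) = 10.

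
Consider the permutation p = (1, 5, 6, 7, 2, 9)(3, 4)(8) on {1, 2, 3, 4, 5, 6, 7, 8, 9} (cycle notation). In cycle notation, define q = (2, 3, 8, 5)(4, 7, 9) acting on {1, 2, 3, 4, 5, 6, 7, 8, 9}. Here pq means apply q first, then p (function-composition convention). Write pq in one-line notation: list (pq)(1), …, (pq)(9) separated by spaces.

5 4 8 2 9 7 1 6 3

For each element, apply q then p: 1 → 1 → 5; 2 → 3 → 4; 3 → 8 → 8; 4 → 7 → 2; 5 → 2 → 9; 6 → 6 → 7; 7 → 9 → 1; 8 → 5 → 6; 9 → 4 → 3.
So pq in one-line form is 5 4 8 2 9 7 1 6 3.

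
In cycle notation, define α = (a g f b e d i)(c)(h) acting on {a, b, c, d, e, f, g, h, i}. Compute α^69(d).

d lies in the 7-cycle (a g f b e d i).
Powers repeat with period 7 on this cycle, and 69 mod 7 = 6, so α^69(d) = α^6(d).
Stepping 6 places around the cycle: d → i → a → g → f → b → e.

e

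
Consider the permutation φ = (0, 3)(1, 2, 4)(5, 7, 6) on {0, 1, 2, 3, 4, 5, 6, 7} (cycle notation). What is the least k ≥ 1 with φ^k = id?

The disjoint cycles have lengths 3, 3, 2.
Since disjoint cycles commute, ord(φ) = lcm(3, 3, 2) = 6.

6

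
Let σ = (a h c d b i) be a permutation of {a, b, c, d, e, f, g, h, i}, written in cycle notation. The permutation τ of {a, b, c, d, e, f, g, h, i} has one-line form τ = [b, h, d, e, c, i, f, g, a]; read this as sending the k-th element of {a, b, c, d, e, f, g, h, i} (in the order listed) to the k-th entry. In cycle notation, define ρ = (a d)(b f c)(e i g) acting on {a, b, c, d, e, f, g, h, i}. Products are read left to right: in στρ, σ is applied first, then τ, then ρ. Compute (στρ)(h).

Chase h: σ(h) = c; τ(c) = d; ρ(d) = a. Hence (στρ)(h) = a.

a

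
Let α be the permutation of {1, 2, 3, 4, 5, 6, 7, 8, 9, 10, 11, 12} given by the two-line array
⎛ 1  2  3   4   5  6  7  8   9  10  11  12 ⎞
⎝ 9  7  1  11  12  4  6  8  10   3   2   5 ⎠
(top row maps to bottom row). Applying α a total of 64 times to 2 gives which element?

11

Tracing 2 → 7 → … returns to 2 after 5 steps, so 2 lies in a 5-cycle (2, 7, 6, 4, 11).
Since the cycle has length 5, α^64 acts on it the same as α^4 (64 mod 5 = 4).
Advancing 4 steps from 2: 2 → 7 → 6 → 4 → 11.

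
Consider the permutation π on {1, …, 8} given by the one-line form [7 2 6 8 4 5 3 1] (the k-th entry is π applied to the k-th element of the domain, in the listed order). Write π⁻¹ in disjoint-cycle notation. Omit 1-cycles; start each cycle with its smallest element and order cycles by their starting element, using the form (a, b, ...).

(1, 8, 4, 5, 6, 3, 7)

First write π in disjoint cycles: (1, 7, 3, 6, 5, 4, 8).
The inverse reverses every cycle; in canonical form, π⁻¹ = (1, 8, 4, 5, 6, 3, 7).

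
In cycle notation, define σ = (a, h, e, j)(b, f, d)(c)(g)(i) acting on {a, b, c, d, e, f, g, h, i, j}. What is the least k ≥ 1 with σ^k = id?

12

The cycle type of σ is (4, 3, 1, 1, 1).
The order of σ is the least common multiple of its cycle lengths: lcm(4, 3) = 12.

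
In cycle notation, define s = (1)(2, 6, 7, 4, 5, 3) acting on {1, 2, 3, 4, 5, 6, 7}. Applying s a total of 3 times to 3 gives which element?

3 lies in the 6-cycle (2, 6, 7, 4, 5, 3).
Advancing 3 steps from 3: 3 → 2 → 6 → 7.

7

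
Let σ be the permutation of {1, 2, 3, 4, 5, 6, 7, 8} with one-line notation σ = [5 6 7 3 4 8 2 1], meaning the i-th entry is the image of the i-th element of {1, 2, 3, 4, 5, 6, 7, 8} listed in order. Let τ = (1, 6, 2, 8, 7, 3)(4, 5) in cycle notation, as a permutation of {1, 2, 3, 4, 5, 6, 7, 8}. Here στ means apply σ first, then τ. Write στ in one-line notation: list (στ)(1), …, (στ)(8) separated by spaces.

4 2 3 1 5 7 8 6

For each element, apply σ then τ: 1 → 5 → 4; 2 → 6 → 2; 3 → 7 → 3; 4 → 3 → 1; 5 → 4 → 5; 6 → 8 → 7; 7 → 2 → 8; 8 → 1 → 6.
So στ in one-line form is 4 2 3 1 5 7 8 6.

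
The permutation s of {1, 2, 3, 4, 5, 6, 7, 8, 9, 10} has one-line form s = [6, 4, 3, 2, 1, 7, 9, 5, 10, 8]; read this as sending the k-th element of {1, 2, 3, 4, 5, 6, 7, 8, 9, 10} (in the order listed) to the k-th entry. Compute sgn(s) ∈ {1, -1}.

-1

In disjoint-cycle form the cycle lengths are 7, 2, 1.
A cycle of length ℓ contributes ℓ−1 transpositions, so s is a product of 6 + 1 = 7 transpositions — odd.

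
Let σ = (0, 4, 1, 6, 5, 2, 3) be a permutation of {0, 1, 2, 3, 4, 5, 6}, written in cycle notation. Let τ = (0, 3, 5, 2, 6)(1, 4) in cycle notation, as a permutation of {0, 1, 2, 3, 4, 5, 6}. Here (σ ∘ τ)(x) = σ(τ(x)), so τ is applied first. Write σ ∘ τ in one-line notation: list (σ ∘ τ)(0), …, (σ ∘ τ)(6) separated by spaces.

For each element, apply τ then σ: 0 → 3 → 0; 1 → 4 → 1; 2 → 6 → 5; 3 → 5 → 2; 4 → 1 → 6; 5 → 2 → 3; 6 → 0 → 4.
So σ ∘ τ in one-line form is 0 1 5 2 6 3 4.

0 1 5 2 6 3 4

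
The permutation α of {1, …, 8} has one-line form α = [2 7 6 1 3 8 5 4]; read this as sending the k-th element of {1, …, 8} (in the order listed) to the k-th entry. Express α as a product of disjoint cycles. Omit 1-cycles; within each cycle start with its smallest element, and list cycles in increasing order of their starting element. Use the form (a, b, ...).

From 1: 1 → 2 → 7 → 5 → 3 → 6 → 8 → 4 → 1, closing the cycle (1, 2, 7, 5, 3, 6, 8, 4).
Continuing from each remaining unvisited element yields (1, 2, 7, 5, 3, 6, 8, 4).

(1, 2, 7, 5, 3, 6, 8, 4)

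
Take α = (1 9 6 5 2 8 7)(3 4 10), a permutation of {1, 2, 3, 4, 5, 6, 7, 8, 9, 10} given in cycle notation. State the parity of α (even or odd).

even

The cycle lengths are 7, 3.
A cycle is odd iff its length is even; α has 0 even-length cycles, so sgn(α) = (−1)^0 and α is even.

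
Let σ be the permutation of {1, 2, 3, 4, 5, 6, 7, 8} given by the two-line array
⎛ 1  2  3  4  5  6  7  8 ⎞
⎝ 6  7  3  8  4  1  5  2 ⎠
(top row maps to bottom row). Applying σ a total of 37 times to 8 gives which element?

Tracing 8 → 2 → … returns to 8 after 5 steps, so 8 lies in a 5-cycle (2 7 5 4 8).
Powers repeat with period 5 on this cycle, and 37 mod 5 = 2, so σ^37(8) = σ^2(8).
Advancing 2 steps from 8: 8 → 2 → 7.

7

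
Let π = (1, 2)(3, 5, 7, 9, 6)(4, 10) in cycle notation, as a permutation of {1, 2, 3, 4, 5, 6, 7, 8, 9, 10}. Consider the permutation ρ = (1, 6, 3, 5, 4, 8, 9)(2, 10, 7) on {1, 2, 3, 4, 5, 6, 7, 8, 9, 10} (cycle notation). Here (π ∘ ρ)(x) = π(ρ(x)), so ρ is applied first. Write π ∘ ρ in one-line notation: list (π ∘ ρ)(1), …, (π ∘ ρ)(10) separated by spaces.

3 4 7 8 10 5 1 6 2 9

(π ∘ ρ)(x) = π(ρ(x)). Computing each image: π(ρ(1)) = π(6) = 3, π(ρ(2)) = π(10) = 4, π(ρ(3)) = π(5) = 7, π(ρ(4)) = π(8) = 8, π(ρ(5)) = π(4) = 10, π(ρ(6)) = π(3) = 5, π(ρ(7)) = π(2) = 1, π(ρ(8)) = π(9) = 6, π(ρ(9)) = π(1) = 2, π(ρ(10)) = π(7) = 9.
Hence π ∘ ρ = [3 4 7 8 10 5 1 6 2 9].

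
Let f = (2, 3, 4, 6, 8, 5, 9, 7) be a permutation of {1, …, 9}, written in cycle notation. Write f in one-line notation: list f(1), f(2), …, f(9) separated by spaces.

1 3 4 6 9 8 2 5 7

Image by image: 1↦1, 2↦3, 3↦4, 4↦6, 5↦9, 6↦8, 7↦2, 8↦5, 9↦7.
So the one-line form is 1 3 4 6 9 8 2 5 7.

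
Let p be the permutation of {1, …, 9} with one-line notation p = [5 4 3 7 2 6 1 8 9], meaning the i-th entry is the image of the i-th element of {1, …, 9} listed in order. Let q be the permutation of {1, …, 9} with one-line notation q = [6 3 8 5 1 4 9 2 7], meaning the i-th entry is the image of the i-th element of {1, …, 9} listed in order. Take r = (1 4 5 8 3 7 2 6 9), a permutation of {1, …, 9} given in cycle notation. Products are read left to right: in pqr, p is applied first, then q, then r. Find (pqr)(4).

1

(pqr)(4) = r(q(p(4))). p(4) = 7, then q(7) = 9, then r(9) = 1, so the result is 1.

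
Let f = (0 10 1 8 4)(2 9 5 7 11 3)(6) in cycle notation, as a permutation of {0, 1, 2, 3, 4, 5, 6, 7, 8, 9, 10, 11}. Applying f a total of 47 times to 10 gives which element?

10 lies in the 5-cycle (0 10 1 8 4).
Powers repeat with period 5 on this cycle, and 47 mod 5 = 2, so f^47(10) = f^2(10).
Advancing 2 steps from 10: 10 → 1 → 8.

8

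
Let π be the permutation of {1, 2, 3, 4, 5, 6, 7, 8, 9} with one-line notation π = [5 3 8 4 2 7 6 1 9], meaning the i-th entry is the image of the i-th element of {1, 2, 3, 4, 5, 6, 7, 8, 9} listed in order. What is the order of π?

The disjoint-cycle form of π has cycle lengths 5, 2, 1, 1.
The order of π is the least common multiple of its cycle lengths: lcm(5, 2) = 10.

10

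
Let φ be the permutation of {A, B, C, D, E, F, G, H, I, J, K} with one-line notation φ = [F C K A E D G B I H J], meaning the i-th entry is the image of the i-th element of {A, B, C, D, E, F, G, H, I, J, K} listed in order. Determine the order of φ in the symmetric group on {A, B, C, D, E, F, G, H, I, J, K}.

15

The disjoint-cycle form of φ has cycle lengths 5, 3, 1, 1, 1.
The order of φ is the least common multiple of its cycle lengths: lcm(5, 3) = 15.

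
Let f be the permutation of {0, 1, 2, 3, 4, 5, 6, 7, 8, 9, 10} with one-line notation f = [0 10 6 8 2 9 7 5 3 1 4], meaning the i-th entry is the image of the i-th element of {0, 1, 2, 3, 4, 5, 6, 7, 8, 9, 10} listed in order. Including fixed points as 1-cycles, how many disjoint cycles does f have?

The cycle decomposition is (0)(1, 10, 4, 2, 6, 7, 5, 9)(3, 8), which has 3 cycles (counting 1-cycles).

3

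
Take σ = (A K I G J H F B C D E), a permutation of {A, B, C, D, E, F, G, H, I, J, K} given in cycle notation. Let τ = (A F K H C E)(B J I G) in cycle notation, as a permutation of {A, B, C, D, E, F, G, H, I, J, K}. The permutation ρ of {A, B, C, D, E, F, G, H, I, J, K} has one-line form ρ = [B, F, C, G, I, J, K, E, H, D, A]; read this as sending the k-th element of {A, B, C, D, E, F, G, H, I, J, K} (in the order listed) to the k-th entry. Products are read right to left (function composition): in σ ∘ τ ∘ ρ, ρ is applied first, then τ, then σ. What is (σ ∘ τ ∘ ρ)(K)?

B

Apply the permutations in order: ρ(K) = A, then τ(A) = F, then σ(F) = B. So (σ ∘ τ ∘ ρ)(K) = B.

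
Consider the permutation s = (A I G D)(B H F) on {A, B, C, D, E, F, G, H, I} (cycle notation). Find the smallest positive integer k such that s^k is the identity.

12

The disjoint cycles have lengths 4, 3, 1, 1.
Since disjoint cycles commute, ord(s) = lcm(4, 3) = 12.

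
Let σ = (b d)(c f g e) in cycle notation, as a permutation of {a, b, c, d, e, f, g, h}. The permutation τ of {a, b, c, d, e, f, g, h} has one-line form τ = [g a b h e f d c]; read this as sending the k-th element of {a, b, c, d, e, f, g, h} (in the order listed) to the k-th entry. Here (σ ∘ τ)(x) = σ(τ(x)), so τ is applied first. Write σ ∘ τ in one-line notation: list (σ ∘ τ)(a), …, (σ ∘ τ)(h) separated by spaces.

For each element, apply τ then σ: a → g → e; b → a → a; c → b → d; d → h → h; e → e → c; f → f → g; g → d → b; h → c → f.
Collecting the images, σ ∘ τ = [e a d h c g b f].

e a d h c g b f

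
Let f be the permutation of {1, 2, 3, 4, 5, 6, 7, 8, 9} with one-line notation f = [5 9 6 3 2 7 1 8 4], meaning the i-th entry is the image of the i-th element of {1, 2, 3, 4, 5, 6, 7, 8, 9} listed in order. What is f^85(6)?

Tracing 6 → 7 → … returns to 6 after 8 steps, so 6 lies in an 8-cycle (1, 5, 2, 9, 4, 3, 6, 7).
On an 8-cycle, f^8 is the identity, so f^85 = f^5 there (85 ≡ 5 mod 8).
Advancing 5 steps from 6: 6 → 7 → 1 → 5 → 2 → 9.

9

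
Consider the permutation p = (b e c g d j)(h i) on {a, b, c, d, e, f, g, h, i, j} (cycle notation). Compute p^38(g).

g lies in the 6-cycle (b e c g d j).
Since the cycle has length 6, p^38 acts on it the same as p^2 (38 mod 6 = 2).
Stepping 2 places around the cycle: g → d → j.

j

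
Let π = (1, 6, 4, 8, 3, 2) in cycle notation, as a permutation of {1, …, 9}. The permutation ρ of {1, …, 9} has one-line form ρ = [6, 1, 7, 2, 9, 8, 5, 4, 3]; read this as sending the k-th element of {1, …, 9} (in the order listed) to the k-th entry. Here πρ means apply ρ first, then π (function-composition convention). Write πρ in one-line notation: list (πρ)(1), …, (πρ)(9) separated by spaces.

For each element, apply ρ then π: 1 → 6 → 4; 2 → 1 → 6; 3 → 7 → 7; 4 → 2 → 1; 5 → 9 → 9; 6 → 8 → 3; 7 → 5 → 5; 8 → 4 → 8; 9 → 3 → 2.
So πρ in one-line form is 4 6 7 1 9 3 5 8 2.

4 6 7 1 9 3 5 8 2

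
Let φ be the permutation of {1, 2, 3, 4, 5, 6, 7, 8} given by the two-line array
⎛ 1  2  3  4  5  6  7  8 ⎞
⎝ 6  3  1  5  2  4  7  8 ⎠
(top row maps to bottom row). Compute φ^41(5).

Tracing 5 → 2 → … returns to 5 after 6 steps, so 5 lies in a 6-cycle (1, 6, 4, 5, 2, 3).
On a 6-cycle, φ^6 is the identity, so φ^41 = φ^5 there (41 ≡ 5 mod 6).
Stepping 5 places around the cycle: 5 → 2 → 3 → 1 → 6 → 4.

4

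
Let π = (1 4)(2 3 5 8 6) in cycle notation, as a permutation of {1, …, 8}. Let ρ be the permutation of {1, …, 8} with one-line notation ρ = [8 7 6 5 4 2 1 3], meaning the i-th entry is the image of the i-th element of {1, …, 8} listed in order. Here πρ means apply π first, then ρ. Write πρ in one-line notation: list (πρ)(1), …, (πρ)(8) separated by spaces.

(πρ)(x) = ρ(π(x)). Computing each image: ρ(π(1)) = ρ(4) = 5, ρ(π(2)) = ρ(3) = 6, ρ(π(3)) = ρ(5) = 4, ρ(π(4)) = ρ(1) = 8, ρ(π(5)) = ρ(8) = 3, ρ(π(6)) = ρ(2) = 7, ρ(π(7)) = ρ(7) = 1, ρ(π(8)) = ρ(6) = 2.
Hence πρ = [5 6 4 8 3 7 1 2].

5 6 4 8 3 7 1 2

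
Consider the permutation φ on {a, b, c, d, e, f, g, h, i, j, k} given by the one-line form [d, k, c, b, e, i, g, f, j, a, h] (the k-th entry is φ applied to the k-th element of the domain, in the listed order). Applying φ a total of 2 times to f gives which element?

Tracing f → i → … returns to f after 8 steps, so f lies in an 8-cycle (a d b k h f i j).
Stepping 2 places around the cycle: f → i → j.

j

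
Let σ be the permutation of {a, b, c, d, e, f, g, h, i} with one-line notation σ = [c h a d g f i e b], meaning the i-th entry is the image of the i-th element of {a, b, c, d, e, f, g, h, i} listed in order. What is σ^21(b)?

h

Tracing b → h → … returns to b after 5 steps, so b lies in a 5-cycle (b h e g i).
Powers repeat with period 5 on this cycle, and 21 mod 5 = 1, so σ^21(b) = σ^1(b).
Advancing 1 step from b: b → h.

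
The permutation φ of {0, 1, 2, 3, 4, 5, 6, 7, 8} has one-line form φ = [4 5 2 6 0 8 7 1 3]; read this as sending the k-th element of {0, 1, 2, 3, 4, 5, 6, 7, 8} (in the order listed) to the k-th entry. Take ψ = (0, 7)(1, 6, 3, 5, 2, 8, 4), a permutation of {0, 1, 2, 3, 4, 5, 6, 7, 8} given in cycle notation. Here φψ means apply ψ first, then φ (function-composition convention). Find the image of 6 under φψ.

First apply ψ: ψ(6) = 3, then φ(3) = 6. Thus (φψ)(6) = 6.

6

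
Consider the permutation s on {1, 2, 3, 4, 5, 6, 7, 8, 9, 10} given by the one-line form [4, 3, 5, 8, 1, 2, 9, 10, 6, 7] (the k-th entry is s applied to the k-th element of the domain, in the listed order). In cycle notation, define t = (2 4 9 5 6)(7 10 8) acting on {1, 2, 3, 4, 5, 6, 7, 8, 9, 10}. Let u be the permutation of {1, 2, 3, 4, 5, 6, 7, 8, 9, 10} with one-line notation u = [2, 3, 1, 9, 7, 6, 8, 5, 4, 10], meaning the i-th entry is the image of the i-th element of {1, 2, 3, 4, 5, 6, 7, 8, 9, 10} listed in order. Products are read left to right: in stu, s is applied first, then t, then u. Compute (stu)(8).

Apply the permutations in order: s(8) = 10, then t(10) = 8, then u(8) = 5. So (stu)(8) = 5.

5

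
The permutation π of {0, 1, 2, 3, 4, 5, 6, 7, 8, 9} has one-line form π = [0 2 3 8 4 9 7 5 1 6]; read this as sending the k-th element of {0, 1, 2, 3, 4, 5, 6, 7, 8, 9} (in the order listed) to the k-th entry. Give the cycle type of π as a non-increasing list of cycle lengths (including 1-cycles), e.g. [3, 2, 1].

The disjoint cycles are (0)(1 2 3 8)(4)(5 9 6 7), with lengths 4, 4, 1, 1 in non-increasing order.

[4, 4, 1, 1]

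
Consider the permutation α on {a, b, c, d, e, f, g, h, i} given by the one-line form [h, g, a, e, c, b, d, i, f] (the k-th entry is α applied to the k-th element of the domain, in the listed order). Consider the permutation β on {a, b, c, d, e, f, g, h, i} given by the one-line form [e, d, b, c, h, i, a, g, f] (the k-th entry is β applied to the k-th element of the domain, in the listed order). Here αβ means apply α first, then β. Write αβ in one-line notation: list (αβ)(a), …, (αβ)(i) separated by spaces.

For each element, apply α then β: a → h → g; b → g → a; c → a → e; d → e → h; e → c → b; f → b → d; g → d → c; h → i → f; i → f → i.
So αβ in one-line form is g a e h b d c f i.

g a e h b d c f i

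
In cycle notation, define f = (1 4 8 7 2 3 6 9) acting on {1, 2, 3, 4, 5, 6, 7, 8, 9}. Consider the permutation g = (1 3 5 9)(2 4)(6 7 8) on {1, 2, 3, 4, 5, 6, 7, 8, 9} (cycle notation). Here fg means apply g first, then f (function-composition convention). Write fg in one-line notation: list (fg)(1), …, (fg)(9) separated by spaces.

(fg)(x) = f(g(x)). Computing each image: f(g(1)) = f(3) = 6, f(g(2)) = f(4) = 8, f(g(3)) = f(5) = 5, f(g(4)) = f(2) = 3, f(g(5)) = f(9) = 1, f(g(6)) = f(7) = 2, f(g(7)) = f(8) = 7, f(g(8)) = f(6) = 9, f(g(9)) = f(1) = 4.
Hence fg = [6 8 5 3 1 2 7 9 4].

6 8 5 3 1 2 7 9 4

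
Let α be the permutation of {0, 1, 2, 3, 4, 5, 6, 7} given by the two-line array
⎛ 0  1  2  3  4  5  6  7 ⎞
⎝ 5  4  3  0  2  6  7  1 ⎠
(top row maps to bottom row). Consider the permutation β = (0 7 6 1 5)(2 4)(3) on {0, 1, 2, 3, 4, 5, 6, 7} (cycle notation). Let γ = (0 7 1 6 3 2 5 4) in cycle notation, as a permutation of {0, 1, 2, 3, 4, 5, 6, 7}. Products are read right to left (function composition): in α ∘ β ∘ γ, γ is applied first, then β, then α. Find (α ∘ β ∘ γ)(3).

2

Chase 3: γ(3) = 2; β(2) = 4; α(4) = 2. Hence (α ∘ β ∘ γ)(3) = 2.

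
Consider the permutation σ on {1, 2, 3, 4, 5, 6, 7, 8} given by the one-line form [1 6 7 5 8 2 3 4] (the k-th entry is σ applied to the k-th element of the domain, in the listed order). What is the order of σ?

The disjoint-cycle form of σ has cycle lengths 3, 2, 2, 1.
The order is lcm(3, 2, 2) = 6.

6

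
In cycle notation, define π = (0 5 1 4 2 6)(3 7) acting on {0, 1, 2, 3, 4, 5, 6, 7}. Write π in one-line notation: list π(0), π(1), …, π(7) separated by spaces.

Reading each image from the cycles: 0→5, 1→4, 2→6, 3→7, 4→2, 5→1, 6→0, 7→3.
So the one-line form is 5 4 6 7 2 1 0 3.

5 4 6 7 2 1 0 3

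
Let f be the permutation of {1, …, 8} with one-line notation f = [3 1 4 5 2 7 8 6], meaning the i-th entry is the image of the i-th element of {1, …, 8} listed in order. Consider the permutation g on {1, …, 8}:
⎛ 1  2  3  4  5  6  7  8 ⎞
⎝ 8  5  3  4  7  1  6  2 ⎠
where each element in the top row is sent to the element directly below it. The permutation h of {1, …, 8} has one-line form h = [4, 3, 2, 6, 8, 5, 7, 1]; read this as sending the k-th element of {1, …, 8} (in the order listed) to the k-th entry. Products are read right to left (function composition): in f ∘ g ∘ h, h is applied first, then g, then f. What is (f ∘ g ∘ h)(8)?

6

Chase 8: h(8) = 1; g(1) = 8; f(8) = 6. Hence (f ∘ g ∘ h)(8) = 6.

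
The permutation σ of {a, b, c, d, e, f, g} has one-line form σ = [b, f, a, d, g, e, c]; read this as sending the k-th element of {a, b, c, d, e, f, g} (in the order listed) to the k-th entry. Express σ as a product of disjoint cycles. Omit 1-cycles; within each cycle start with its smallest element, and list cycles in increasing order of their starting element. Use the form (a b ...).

(a b f e g c)

Iterating σ from a gives a → b → f → e → g → c → a; that is the 6-cycle (a b f e g c).
Continuing from each remaining unvisited element yields (a b f e g c).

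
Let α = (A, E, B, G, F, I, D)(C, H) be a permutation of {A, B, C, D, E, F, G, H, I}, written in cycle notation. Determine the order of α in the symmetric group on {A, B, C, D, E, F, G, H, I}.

14

The cycle type of α is (7, 2).
The order is lcm(7, 2) = 14.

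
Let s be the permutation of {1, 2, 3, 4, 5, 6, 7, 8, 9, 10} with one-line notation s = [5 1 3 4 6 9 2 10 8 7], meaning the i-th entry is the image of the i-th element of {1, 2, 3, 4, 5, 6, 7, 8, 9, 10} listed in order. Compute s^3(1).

9

Tracing 1 → 5 → … returns to 1 after 8 steps, so 1 lies in an 8-cycle (1, 5, 6, 9, 8, 10, 7, 2).
Advancing 3 steps from 1: 1 → 5 → 6 → 9.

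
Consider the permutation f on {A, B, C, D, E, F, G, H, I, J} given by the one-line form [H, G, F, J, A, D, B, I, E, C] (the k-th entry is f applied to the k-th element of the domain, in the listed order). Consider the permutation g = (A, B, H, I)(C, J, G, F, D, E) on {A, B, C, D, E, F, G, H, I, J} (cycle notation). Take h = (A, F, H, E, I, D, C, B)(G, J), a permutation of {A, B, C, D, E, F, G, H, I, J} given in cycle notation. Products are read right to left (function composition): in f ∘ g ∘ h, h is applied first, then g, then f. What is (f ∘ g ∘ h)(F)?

E

(f ∘ g ∘ h)(F) = f(g(h(F))). h(F) = H, then g(H) = I, then f(I) = E, so the result is E.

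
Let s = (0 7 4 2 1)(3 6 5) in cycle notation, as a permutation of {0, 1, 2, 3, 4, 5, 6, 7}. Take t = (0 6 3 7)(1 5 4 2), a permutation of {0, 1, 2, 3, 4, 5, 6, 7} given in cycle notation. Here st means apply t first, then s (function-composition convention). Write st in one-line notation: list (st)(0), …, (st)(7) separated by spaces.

5 3 0 4 1 2 6 7

Chase each element through t then s: 0 → 6 → 5; 1 → 5 → 3; 2 → 1 → 0; 3 → 7 → 4; 4 → 2 → 1; 5 → 4 → 2; 6 → 3 → 6; 7 → 0 → 7.
So st in one-line form is 5 3 0 4 1 2 6 7.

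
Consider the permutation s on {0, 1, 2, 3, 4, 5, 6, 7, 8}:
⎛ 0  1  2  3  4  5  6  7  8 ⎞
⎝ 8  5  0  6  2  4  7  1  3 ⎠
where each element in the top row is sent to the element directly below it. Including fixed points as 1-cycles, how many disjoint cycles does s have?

1

The cycle decomposition is (0 8 3 6 7 1 5 4 2), which has 1 cycle (counting 1-cycles).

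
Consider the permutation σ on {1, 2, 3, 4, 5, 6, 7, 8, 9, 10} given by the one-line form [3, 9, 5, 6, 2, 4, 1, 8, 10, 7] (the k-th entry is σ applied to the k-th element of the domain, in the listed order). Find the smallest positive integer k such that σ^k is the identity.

The disjoint-cycle form of σ has cycle lengths 7, 2, 1.
The order is lcm(7, 2) = 14.

14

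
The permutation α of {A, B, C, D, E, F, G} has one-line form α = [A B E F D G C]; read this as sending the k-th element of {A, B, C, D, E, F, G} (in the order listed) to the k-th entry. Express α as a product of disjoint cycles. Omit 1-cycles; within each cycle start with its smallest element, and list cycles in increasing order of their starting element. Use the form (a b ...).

(C E D F G)

Start at C and follow images: C → E → D → F → G → C, giving the cycle (C E D F G).
Continuing from each remaining unvisited element yields (C E D F G).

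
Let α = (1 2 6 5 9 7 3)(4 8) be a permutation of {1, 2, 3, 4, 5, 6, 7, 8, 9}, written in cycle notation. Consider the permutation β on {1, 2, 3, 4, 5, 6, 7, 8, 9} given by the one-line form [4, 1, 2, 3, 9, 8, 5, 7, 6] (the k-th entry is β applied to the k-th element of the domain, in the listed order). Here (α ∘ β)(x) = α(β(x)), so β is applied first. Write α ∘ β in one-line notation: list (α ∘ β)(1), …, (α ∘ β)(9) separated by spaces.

For each element, apply β then α: 1 → 4 → 8; 2 → 1 → 2; 3 → 2 → 6; 4 → 3 → 1; 5 → 9 → 7; 6 → 8 → 4; 7 → 5 → 9; 8 → 7 → 3; 9 → 6 → 5.
Collecting the images, α ∘ β = [8 2 6 1 7 4 9 3 5].

8 2 6 1 7 4 9 3 5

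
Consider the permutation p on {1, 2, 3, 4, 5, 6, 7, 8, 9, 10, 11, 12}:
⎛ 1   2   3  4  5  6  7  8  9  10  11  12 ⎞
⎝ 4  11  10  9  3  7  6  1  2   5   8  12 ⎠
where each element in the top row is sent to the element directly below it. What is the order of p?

6

The disjoint-cycle form of p has cycle lengths 6, 3, 2, 1.
Since disjoint cycles commute, ord(p) = lcm(6, 3, 2) = 6.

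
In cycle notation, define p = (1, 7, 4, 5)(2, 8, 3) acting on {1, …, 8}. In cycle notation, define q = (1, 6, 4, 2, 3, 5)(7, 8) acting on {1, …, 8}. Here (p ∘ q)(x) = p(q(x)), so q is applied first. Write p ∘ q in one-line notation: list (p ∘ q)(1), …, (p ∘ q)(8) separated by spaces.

6 2 1 8 7 5 3 4

(p ∘ q)(x) = p(q(x)). Computing each image: p(q(1)) = p(6) = 6, p(q(2)) = p(3) = 2, p(q(3)) = p(5) = 1, p(q(4)) = p(2) = 8, p(q(5)) = p(1) = 7, p(q(6)) = p(4) = 5, p(q(7)) = p(8) = 3, p(q(8)) = p(7) = 4.
Hence p ∘ q = [6 2 1 8 7 5 3 4].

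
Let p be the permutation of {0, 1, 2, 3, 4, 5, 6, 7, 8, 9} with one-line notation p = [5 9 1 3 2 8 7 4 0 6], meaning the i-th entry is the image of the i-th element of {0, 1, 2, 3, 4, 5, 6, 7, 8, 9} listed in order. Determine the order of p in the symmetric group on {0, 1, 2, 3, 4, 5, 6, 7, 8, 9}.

The disjoint-cycle form of p has cycle lengths 6, 3, 1.
Since disjoint cycles commute, ord(p) = lcm(6, 3) = 6.

6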